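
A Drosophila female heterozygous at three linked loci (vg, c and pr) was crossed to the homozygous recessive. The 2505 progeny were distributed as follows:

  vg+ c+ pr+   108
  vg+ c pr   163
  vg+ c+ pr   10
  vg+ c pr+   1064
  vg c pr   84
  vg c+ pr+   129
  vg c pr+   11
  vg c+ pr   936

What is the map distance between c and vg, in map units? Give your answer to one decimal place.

The two most frequent reciprocal classes, vg+ c pr+ and vg c+ pr, are the parental types, so the F1 was vg+ c pr+ / vg c+ pr.
The two rarest classes, vg c pr+ and vg+ c+ pr, are the double crossovers. Comparing them with the parentals, only the vg allele has switched, so vg is the middle locus and the order is pr – vg – c.
Crossovers in the vg–c interval produce the single-crossover classes vg+ c+ pr+ and vg c pr (108 + 84 = 192) plus the double crossovers (21).
RF(vg–c) = (192 + 21) / 2505 = 213/2505 = 0.0850 → 8.5 map units.

8.5 map units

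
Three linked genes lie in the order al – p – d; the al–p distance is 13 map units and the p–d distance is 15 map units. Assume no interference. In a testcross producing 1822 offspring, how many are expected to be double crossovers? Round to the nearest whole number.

Map distances give recombination frequencies of 0.130 and 0.150 for the two intervals.
With no interference, expected double-crossover frequency = 0.130 × 0.150 = 0.01950.
Expected number = 0.01950 × 1822 = 35.53 ≈ 36.

36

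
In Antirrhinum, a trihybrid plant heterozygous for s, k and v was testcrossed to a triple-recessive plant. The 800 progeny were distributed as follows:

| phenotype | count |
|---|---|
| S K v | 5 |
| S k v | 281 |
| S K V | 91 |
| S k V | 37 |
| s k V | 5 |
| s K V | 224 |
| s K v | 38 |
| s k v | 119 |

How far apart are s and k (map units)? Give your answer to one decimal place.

The two most frequent reciprocal classes, s K V and S k v, are the parental types, so the F1 was s K V / S k v.
The two rarest classes, s k V and S K v, are the double crossovers. Comparing them with the parentals, only the k allele has switched, so k is the middle locus and the order is s – k – v.
Crossovers in the s–k interval produce the single-crossover classes S K V and s k v (91 + 119 = 210) plus the double crossovers (10).
RF(s–k) = (210 + 10) / 800 = 220/800 = 0.2750 → 27.5 map units.

27.5 map units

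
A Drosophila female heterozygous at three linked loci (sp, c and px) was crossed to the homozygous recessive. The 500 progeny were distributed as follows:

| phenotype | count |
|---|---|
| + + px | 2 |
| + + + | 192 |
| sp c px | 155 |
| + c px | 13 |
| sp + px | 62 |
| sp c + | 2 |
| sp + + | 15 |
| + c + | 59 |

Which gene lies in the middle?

The two most frequent reciprocal classes, sp c px and + + +, are the parental types, so the F1 was sp c px / + + +.
The two rarest classes, sp c + and + + px, are the double crossovers. Comparing them with the parentals, only the px allele has switched, so px is the middle locus and the order is sp – px – c.

px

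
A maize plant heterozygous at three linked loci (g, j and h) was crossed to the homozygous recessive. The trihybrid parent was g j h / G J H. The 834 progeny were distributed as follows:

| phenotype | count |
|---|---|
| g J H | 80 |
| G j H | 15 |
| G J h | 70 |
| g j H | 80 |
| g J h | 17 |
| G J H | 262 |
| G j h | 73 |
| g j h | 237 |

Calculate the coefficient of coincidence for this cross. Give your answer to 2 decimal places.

0.79

The two rarest classes, g J h and G j H, are the double crossovers. Comparing them with the parentals, only the j allele has switched, so j is the middle locus and the order is g – j – h.
g–j: (153 + 32)/834 = 0.2218; j–h: (150 + 32)/834 = 0.2182.
Expected DCO frequency = 0.2218 × 0.2182 ≈ 0.04840; observed = 32/834 ≈ 0.03837.
Coefficient of coincidence = 0.03837/0.04840 ≈ 0.79.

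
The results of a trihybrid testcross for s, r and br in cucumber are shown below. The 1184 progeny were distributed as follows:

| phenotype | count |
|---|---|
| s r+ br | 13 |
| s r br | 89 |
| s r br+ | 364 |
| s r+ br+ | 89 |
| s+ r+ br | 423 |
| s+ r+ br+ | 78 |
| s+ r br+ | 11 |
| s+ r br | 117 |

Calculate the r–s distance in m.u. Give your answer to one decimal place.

19.4 m.u.

The two most frequent reciprocal classes, s+ r+ br and s r br+, are the parental types, so the F1 was s+ r+ br / s r br+.
The two rarest classes, s r+ br and s+ r br+, are the double crossovers. Comparing them with the parentals, only the s allele has switched, so s is the middle locus and the order is r – s – br.
Crossovers in the r–s interval produce the single-crossover classes s+ r br and s r+ br+ (117 + 89 = 206) plus the double crossovers (24).
RF(r–s) = (206 + 24) / 1184 = 230/1184 = 0.1943 → 19.4 m.u.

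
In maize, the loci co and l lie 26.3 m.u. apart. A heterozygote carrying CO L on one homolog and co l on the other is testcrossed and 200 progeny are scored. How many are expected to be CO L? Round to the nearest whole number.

74

A map distance of 26.3 m.u. corresponds to a recombination frequency of 0.263.
The F1 is CO L / co l, so CO L is a parental gamete class with expected frequency (1 − r)/2 = 0.737/2 = 0.3685.
Expected number = 0.3685 × 200 = 73.70 ≈ 74.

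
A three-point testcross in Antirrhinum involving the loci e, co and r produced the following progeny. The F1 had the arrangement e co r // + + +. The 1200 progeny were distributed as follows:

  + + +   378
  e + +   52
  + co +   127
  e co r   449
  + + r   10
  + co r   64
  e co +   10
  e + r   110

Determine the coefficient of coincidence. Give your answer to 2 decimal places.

0.69

The two rarest classes, e co + and + + r, are the double crossovers. Comparing them with the parentals, only the r allele has switched, so r is the middle locus and the order is e – r – co.
e–r: (116 + 20)/1200 = 0.1133; r–co: (237 + 20)/1200 = 0.2142.
Expected DCO frequency = 0.1133 × 0.2142 ≈ 0.02427; observed = 20/1200 ≈ 0.01667.
Coefficient of coincidence = 0.01667/0.02427 ≈ 0.69.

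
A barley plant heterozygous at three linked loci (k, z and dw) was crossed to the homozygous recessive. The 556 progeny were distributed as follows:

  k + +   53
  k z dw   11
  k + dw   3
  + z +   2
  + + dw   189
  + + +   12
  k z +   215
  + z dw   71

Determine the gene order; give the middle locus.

The two most frequent reciprocal classes, + + dw and k z +, are the parental types, so the F1 was + + dw / k z +.
The two rarest classes, k + dw and + z +, are the double crossovers. Comparing them with the parentals, only the k allele has switched, so k is the middle locus and the order is dw – k – z.

k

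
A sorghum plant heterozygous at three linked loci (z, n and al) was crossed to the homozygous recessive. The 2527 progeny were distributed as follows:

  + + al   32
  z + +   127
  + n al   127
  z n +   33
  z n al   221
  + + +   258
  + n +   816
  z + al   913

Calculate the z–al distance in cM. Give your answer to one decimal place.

The two most frequent reciprocal classes, z + al and + n +, are the parental types, so the F1 was z + al / + n +.
The two rarest classes, + + al and z n +, are the double crossovers. Comparing them with the parentals, only the z allele has switched, so z is the middle locus and the order is n – z – al.
Crossovers in the z–al interval produce the single-crossover classes z + + and + n al (127 + 127 = 254) plus the double crossovers (65).
RF(z–al) = (254 + 65) / 2527 = 319/2527 = 0.1262 → 12.6 cM.

12.6 cM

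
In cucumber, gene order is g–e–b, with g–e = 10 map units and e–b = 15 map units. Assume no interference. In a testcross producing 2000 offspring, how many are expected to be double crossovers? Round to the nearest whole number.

Map distances give recombination frequencies of 0.100 and 0.150 for the two intervals.
With no interference, expected double-crossover frequency = 0.100 × 0.150 = 0.01500.
Expected number = 0.01500 × 2000 = 30.00 ≈ 30.

30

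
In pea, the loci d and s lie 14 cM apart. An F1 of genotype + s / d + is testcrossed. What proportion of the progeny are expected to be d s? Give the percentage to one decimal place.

7.0%

A map distance of 14 cM corresponds to a recombination frequency of 0.140.
The F1 is + s / d +, so d s is a recombinant gamete class with expected frequency r/2 = 0.140/2 = 0.0700.
That is 0.0700 = 7.0% of the progeny.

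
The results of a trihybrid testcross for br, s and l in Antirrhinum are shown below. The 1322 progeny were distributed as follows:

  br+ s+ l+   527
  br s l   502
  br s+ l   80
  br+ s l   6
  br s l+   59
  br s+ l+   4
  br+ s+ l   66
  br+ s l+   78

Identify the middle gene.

br

The two most frequent reciprocal classes, br+ s+ l+ and br s l, are the parental types, so the F1 was br+ s+ l+ / br s l.
The two rarest classes, br s+ l+ and br+ s l, are the double crossovers. Comparing them with the parentals, only the br allele has switched, so br is the middle locus and the order is s – br – l.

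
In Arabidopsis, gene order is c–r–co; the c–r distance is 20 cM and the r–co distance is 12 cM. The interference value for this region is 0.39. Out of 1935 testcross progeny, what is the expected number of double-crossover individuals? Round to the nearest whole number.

Map distances give recombination frequencies of 0.200 and 0.120 for the two intervals.
With interference 0.39 (so coincidence = 0.61), expected double-crossover frequency = 0.200 × 0.120 × 0.61 = 0.01464.
Expected number = 0.01464 × 1935 = 28.33 ≈ 28.

28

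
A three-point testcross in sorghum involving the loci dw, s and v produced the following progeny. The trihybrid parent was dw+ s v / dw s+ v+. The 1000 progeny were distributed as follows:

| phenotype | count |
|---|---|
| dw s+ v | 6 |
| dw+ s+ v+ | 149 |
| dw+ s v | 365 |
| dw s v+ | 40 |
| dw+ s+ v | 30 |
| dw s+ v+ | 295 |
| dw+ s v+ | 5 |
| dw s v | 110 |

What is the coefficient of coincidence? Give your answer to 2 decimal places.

The two rarest classes, dw+ s v+ and dw s+ v, are the double crossovers. Comparing them with the parentals, only the v allele has switched, so v is the middle locus and the order is s – v – dw.
s–v: (70 + 11)/1000 = 0.0810; v–dw: (259 + 11)/1000 = 0.2700.
Expected DCO frequency = 0.0810 × 0.2700 ≈ 0.02187; observed = 11/1000 ≈ 0.01100.
Coefficient of coincidence = 0.01100/0.02187 ≈ 0.50.

0.50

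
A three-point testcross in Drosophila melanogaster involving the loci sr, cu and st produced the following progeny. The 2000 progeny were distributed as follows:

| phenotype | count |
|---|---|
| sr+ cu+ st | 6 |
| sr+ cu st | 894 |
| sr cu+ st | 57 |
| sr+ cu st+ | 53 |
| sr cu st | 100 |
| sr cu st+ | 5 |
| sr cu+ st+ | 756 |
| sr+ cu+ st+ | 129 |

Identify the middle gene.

The two most frequent reciprocal classes, sr+ cu st and sr cu+ st+, are the parental types, so the F1 was sr+ cu st / sr cu+ st+.
The two rarest classes, sr+ cu+ st and sr cu st+, are the double crossovers. Comparing them with the parentals, only the cu allele has switched, so cu is the middle locus and the order is st – cu – sr.

cu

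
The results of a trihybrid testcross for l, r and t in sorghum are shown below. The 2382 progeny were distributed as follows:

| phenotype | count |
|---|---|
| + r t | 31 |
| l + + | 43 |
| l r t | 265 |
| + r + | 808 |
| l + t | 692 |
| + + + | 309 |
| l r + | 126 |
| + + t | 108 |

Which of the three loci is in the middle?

t

The two most frequent reciprocal classes, l + t and + r +, are the parental types, so the F1 was l + t / + r +.
The two rarest classes, l + + and + r t, are the double crossovers. Comparing them with the parentals, only the t allele has switched, so t is the middle locus and the order is l – t – r.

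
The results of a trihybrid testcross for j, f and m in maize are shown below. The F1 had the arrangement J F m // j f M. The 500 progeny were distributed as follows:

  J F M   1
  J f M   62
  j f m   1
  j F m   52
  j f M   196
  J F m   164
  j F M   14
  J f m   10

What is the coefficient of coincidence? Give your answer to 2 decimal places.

The two rarest classes, J F M and j f m, are the double crossovers. Comparing them with the parentals, only the m allele has switched, so m is the middle locus and the order is f – m – j.
f–m: (24 + 2)/500 = 0.0520; m–j: (114 + 2)/500 = 0.2320.
Expected DCO frequency = 0.0520 × 0.2320 ≈ 0.01206; observed = 2/500 ≈ 0.00400.
Coefficient of coincidence = 0.00400/0.01206 ≈ 0.33.

0.33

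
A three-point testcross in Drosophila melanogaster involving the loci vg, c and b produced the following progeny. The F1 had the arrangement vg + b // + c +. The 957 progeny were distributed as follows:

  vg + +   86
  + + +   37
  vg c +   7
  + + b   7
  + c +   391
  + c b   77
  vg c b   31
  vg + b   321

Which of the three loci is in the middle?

vg

The two rarest classes, + + b and vg c +, are the double crossovers. Comparing them with the parentals, only the vg allele has switched, so vg is the middle locus and the order is b – vg – c.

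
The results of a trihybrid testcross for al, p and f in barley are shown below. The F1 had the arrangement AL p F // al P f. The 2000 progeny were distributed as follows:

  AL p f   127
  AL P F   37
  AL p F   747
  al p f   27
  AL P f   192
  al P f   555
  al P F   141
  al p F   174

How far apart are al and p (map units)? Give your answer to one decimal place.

The two rarest classes, AL P F and al p f, are the double crossovers. Comparing them with the parentals, only the p allele has switched, so p is the middle locus and the order is f – p – al.
Crossovers in the p–al interval produce the single-crossover classes al p F and AL P f (174 + 192 = 366) plus the double crossovers (64).
RF(p–al) = (366 + 64) / 2000 = 430/2000 = 0.2150 → 21.5 map units.

21.5 map units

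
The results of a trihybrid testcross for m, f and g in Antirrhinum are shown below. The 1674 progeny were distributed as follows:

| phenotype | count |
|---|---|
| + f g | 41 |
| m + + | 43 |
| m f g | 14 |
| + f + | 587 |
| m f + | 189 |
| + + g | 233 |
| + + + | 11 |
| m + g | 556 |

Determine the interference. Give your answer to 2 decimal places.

The two most frequent reciprocal classes, m + g and + f +, are the parental types, so the F1 was m + g / + f +.
The two rarest classes, m f g and + + +, are the double crossovers. Comparing them with the parentals, only the f allele has switched, so f is the middle locus and the order is g – f – m.
g–f: (84 + 25)/1674 = 0.0651; f–m: (422 + 25)/1674 = 0.2670.
Expected DCO frequency = 0.0651 × 0.2670 ≈ 0.01738; observed = 25/1674 ≈ 0.01493.
Coefficient of coincidence = 0.01493/0.01738 ≈ 0.86; interference = 1 − 0.86 = 0.14.

0.14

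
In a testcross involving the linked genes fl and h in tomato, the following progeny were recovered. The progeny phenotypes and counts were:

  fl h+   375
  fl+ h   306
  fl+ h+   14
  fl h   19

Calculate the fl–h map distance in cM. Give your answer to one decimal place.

4.6 cM

The two most frequent classes, fl+ h (306) and fl h+ (375), are the parental types, so the F1 was fl+ h / fl h+.
The recombinant classes are fl+ h+ and fl h: 14 + 19 = 33.
Recombination frequency = 33/714 = 0.0462 ≈ 4.6%, i.e. 4.6 cM.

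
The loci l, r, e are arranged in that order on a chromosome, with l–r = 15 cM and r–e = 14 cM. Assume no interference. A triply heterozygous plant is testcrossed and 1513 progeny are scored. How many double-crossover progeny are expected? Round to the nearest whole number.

Map distances give recombination frequencies of 0.150 and 0.140 for the two intervals.
With no interference, expected double-crossover frequency = 0.150 × 0.140 = 0.02100.
Expected number = 0.02100 × 1513 = 31.77 ≈ 32.

32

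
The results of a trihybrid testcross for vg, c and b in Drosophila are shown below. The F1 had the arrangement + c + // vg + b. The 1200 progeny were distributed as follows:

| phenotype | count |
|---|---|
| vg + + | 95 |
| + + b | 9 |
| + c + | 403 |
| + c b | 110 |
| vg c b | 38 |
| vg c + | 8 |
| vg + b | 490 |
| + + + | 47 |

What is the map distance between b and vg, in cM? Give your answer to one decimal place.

18.5 cM

The two rarest classes, vg c + and + + b, are the double crossovers. Comparing them with the parentals, only the vg allele has switched, so vg is the middle locus and the order is c – vg – b.
Crossovers in the vg–b interval produce the single-crossover classes + c b and vg + + (110 + 95 = 205) plus the double crossovers (17).
RF(vg–b) = (205 + 17) / 1200 = 222/1200 = 0.1850 → 18.5 cM.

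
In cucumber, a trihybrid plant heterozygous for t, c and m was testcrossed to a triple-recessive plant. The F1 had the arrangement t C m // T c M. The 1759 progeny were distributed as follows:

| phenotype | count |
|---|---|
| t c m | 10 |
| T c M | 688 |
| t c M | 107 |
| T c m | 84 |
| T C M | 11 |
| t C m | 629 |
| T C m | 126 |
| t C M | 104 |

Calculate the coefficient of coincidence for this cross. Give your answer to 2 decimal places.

0.70

The two rarest classes, t c m and T C M, are the double crossovers. Comparing them with the parentals, only the c allele has switched, so c is the middle locus and the order is m – c – t.
m–c: (188 + 21)/1759 = 0.1188; c–t: (233 + 21)/1759 = 0.1444.
Expected DCO frequency = 0.1188 × 0.1444 ≈ 0.01715; observed = 21/1759 ≈ 0.01194.
Coefficient of coincidence = 0.01194/0.01715 ≈ 0.70.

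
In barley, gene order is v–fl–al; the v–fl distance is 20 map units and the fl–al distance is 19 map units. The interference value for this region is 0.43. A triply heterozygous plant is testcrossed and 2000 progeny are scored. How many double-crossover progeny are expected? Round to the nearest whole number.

Map distances give recombination frequencies of 0.200 and 0.190 for the two intervals.
With interference 0.43 (so coincidence = 0.57), expected double-crossover frequency = 0.200 × 0.190 × 0.57 = 0.02166.
Expected number = 0.02166 × 2000 = 43.32 ≈ 43.

43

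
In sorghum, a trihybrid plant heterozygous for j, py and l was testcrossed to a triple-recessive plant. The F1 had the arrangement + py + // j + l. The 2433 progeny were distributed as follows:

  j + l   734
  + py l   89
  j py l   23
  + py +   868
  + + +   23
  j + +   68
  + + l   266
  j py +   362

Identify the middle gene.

The two rarest classes, + + + and j py l, are the double crossovers. Comparing them with the parentals, only the py allele has switched, so py is the middle locus and the order is j – py – l.

py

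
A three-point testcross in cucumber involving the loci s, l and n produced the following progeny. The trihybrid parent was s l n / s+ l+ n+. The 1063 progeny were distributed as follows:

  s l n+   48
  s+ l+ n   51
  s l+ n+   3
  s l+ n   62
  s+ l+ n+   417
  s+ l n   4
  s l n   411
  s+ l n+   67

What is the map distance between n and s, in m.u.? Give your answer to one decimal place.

The two rarest classes, s+ l n and s l+ n+, are the double crossovers. Comparing them with the parentals, only the s allele has switched, so s is the middle locus and the order is l – s – n.
Crossovers in the s–n interval produce the single-crossover classes s l n+ and s+ l+ n (48 + 51 = 99) plus the double crossovers (7).
RF(s–n) = (99 + 7) / 1063 = 106/1063 = 0.0997 → 10.0 m.u.

10.0 m.u.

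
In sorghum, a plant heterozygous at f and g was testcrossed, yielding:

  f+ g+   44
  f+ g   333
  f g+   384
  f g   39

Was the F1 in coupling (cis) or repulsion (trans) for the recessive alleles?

trans

The two most frequent classes are f+ g (333) and f g+ (384); these are the parental (non-recombinant) types.
So the F1 carried f+ g on one chromosome and f g+ on the other — the recessive alleles are on opposite chromosomes (trans / repulsion).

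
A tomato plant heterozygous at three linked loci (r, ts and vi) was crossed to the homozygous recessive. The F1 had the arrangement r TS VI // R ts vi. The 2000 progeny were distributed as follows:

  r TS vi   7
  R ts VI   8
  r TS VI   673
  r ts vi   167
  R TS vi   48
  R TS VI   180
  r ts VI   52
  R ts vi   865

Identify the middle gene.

vi

The two rarest classes, r TS vi and R ts VI, are the double crossovers. Comparing them with the parentals, only the vi allele has switched, so vi is the middle locus and the order is ts – vi – r.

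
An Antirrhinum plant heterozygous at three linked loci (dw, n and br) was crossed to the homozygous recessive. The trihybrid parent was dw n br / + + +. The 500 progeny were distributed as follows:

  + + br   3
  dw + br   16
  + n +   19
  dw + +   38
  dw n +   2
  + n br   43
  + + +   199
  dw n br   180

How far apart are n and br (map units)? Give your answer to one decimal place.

The two rarest classes, dw n + and + + br, are the double crossovers. Comparing them with the parentals, only the br allele has switched, so br is the middle locus and the order is n – br – dw.
Crossovers in the n–br interval produce the single-crossover classes dw + br and + n + (16 + 19 = 35) plus the double crossovers (5).
RF(n–br) = (35 + 5) / 500 = 40/500 = 0.0800 → 8.0 map units.

8.0 map units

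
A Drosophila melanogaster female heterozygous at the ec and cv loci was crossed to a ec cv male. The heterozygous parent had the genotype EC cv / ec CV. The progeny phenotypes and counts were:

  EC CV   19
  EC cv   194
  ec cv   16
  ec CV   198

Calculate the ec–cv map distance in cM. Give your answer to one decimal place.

8.2 cM

The recombinant classes are EC CV and ec cv: 19 + 16 = 35.
Recombination frequency = 35/427 = 0.0820 ≈ 8.2%, i.e. 8.2 cM.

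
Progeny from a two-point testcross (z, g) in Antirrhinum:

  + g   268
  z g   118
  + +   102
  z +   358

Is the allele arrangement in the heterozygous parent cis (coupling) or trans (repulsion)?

The two most frequent classes are + g (268) and z + (358); these are the parental (non-recombinant) types.
So the F1 carried + g on one chromosome and z + on the other — the recessive alleles are on opposite chromosomes (trans / repulsion).

trans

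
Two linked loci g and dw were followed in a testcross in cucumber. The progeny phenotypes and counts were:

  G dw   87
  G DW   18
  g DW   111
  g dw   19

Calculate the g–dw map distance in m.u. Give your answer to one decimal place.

The two most frequent classes, G dw (87) and g DW (111), are the parental types, so the F1 was G dw / g DW.
The recombinant classes are G DW and g dw: 18 + 19 = 37.
Recombination frequency = 37/235 = 0.1574 ≈ 15.7%, i.e. 15.7 m.u.

15.7 m.u.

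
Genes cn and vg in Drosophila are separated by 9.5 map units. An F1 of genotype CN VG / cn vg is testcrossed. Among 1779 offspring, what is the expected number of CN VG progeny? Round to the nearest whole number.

A map distance of 9.5 map units corresponds to a recombination frequency of 0.095.
The F1 is CN VG / cn vg, so CN VG is a parental gamete class with expected frequency (1 − r)/2 = 0.905/2 = 0.4525.
Expected number = 0.4525 × 1779 = 805.00 ≈ 805.

805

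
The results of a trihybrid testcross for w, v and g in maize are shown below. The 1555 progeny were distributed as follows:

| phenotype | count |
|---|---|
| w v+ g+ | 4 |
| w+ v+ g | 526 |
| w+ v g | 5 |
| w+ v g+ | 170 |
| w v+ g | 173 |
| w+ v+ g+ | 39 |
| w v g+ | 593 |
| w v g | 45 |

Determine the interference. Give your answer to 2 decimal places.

0.57

The two most frequent reciprocal classes, w v g+ and w+ v+ g, are the parental types, so the F1 was w v g+ / w+ v+ g.
The two rarest classes, w v+ g+ and w+ v g, are the double crossovers. Comparing them with the parentals, only the v allele has switched, so v is the middle locus and the order is w – v – g.
w–v: (343 + 9)/1555 = 0.2264; v–g: (84 + 9)/1555 = 0.0598.
Expected DCO frequency = 0.2264 × 0.0598 ≈ 0.01354; observed = 9/1555 ≈ 0.00579.
Coefficient of coincidence = 0.00579/0.01354 ≈ 0.43; interference = 1 − 0.43 = 0.57.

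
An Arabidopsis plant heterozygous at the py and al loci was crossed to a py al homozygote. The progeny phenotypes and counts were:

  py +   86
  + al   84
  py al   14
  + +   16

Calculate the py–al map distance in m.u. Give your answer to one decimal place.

15.0 m.u.

The two most frequent classes, + al (84) and py + (86), are the parental types, so the F1 was + al / py +.
The recombinant classes are + + and py al: 16 + 14 = 30.
Recombination frequency = 30/200 = 0.1500 ≈ 15.0%, i.e. 15.0 m.u.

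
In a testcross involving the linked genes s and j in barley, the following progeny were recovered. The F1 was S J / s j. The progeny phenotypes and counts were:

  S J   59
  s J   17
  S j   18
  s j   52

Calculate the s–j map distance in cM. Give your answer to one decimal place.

The recombinant classes are S j and s J: 18 + 17 = 35.
Recombination frequency = 35/146 = 0.2397 ≈ 24.0%, i.e. 24.0 cM.

24.0 cM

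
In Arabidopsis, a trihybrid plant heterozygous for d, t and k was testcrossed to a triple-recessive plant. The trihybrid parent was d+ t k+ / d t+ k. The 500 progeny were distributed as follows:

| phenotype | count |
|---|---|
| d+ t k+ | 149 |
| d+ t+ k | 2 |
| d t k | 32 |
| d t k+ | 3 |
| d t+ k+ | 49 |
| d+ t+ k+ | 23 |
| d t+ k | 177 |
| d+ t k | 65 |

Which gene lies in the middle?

d

The two rarest classes, d t k+ and d+ t+ k, are the double crossovers. Comparing them with the parentals, only the d allele has switched, so d is the middle locus and the order is t – d – k.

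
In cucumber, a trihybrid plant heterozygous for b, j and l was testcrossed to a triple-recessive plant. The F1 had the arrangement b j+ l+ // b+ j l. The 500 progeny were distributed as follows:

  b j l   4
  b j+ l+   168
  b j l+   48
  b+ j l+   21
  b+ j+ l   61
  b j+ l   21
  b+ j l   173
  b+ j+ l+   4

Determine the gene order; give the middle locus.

The two rarest classes, b+ j+ l+ and b j l, are the double crossovers. Comparing them with the parentals, only the b allele has switched, so b is the middle locus and the order is j – b – l.

b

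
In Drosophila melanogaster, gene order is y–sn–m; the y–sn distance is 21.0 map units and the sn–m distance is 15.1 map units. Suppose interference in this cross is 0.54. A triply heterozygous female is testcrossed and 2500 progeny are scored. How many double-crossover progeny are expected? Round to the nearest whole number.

36

Map distances give recombination frequencies of 0.210 and 0.151 for the two intervals.
With interference 0.54 (so coincidence = 0.46), expected double-crossover frequency = 0.210 × 0.151 × 0.46 = 0.01459.
Expected number = 0.01459 × 2500 = 36.47 ≈ 36.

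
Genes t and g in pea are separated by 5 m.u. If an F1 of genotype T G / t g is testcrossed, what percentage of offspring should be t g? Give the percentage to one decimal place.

47.5%

A map distance of 5 m.u. corresponds to a recombination frequency of 0.050.
The F1 is T G / t g, so t g is a parental gamete class with expected frequency (1 − r)/2 = 0.950/2 = 0.4750.
That is 0.4750 = 47.5% of the progeny.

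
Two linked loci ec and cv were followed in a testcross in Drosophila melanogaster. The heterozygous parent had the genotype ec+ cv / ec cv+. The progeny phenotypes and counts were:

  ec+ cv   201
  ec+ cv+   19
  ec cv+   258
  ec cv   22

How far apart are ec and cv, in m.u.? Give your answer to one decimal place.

8.2 m.u.

The recombinant classes are ec+ cv+ and ec cv: 19 + 22 = 41.
Recombination frequency = 41/500 = 0.0820 ≈ 8.2%, i.e. 8.2 m.u.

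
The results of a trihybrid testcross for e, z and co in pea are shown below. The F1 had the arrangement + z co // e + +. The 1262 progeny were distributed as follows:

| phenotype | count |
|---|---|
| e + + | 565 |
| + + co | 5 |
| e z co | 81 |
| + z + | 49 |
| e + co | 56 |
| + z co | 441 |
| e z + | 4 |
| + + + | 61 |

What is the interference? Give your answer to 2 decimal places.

0.34

The two rarest classes, + + co and e z +, are the double crossovers. Comparing them with the parentals, only the z allele has switched, so z is the middle locus and the order is e – z – co.
e–z: (142 + 9)/1262 = 0.1197; z–co: (105 + 9)/1262 = 0.0903.
Expected DCO frequency = 0.1197 × 0.0903 ≈ 0.01081; observed = 9/1262 ≈ 0.00713.
Coefficient of coincidence = 0.00713/0.01081 ≈ 0.66; interference = 1 − 0.66 = 0.34.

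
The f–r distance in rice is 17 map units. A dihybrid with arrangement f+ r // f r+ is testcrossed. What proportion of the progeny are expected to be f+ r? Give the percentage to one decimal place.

A map distance of 17 map units corresponds to a recombination frequency of 0.170.
The F1 is f+ r / f r+, so f+ r is a parental gamete class with expected frequency (1 − r)/2 = 0.830/2 = 0.4150.
That is 0.4150 = 41.5% of the progeny.

41.5%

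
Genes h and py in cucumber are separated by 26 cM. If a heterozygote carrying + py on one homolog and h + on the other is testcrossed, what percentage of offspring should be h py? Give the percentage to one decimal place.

13.0%

A map distance of 26 cM corresponds to a recombination frequency of 0.260.
The F1 is + py / h +, so h py is a recombinant gamete class with expected frequency r/2 = 0.260/2 = 0.1300.
That is 0.1300 = 13.0% of the progeny.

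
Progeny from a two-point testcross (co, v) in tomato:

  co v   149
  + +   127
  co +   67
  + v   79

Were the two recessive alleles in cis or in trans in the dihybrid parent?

The two most frequent classes are + + (127) and co v (149); these are the parental (non-recombinant) types.
So the F1 carried + + on one chromosome and co v on the other — the recessive alleles are on the same chromosome (cis / coupling).

cis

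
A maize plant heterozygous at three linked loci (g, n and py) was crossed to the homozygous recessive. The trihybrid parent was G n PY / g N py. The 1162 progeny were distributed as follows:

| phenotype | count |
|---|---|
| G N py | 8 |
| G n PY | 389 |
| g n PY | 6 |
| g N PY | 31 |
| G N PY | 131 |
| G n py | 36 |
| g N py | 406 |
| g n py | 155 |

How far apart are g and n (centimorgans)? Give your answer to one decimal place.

The two rarest classes, g n PY and G N py, are the double crossovers. Comparing them with the parentals, only the g allele has switched, so g is the middle locus and the order is n – g – py.
Crossovers in the n–g interval produce the single-crossover classes G N PY and g n py (131 + 155 = 286) plus the double crossovers (14).
RF(n–g) = (286 + 14) / 1162 = 300/1162 = 0.2582 → 25.8 centimorgans.

25.8 centimorgans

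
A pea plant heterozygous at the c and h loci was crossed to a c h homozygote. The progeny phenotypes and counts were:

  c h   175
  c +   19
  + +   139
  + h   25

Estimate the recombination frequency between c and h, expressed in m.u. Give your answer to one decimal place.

12.3 m.u.

The two most frequent classes, + + (139) and c h (175), are the parental types, so the F1 was + + / c h.
The recombinant classes are + h and c +: 25 + 19 = 44.
Recombination frequency = 44/358 = 0.1229 ≈ 12.3%, i.e. 12.3 m.u.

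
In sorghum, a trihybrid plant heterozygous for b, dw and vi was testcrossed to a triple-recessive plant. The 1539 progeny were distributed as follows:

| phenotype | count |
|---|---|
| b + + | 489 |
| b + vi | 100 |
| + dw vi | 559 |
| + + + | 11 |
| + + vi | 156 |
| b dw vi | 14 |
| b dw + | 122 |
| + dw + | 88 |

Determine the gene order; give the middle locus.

b

The two most frequent reciprocal classes, + dw vi and b + +, are the parental types, so the F1 was + dw vi / b + +.
The two rarest classes, b dw vi and + + +, are the double crossovers. Comparing them with the parentals, only the b allele has switched, so b is the middle locus and the order is vi – b – dw.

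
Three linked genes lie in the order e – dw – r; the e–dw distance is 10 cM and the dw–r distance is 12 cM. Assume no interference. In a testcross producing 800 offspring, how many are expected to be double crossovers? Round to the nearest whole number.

Map distances give recombination frequencies of 0.100 and 0.120 for the two intervals.
With no interference, expected double-crossover frequency = 0.100 × 0.120 = 0.01200.
Expected number = 0.01200 × 800 = 9.60 ≈ 10.

10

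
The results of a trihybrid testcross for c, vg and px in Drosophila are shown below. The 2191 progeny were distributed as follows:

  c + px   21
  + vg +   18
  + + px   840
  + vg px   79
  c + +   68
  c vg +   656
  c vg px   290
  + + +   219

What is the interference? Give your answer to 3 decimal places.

0.162

The two most frequent reciprocal classes, + + px and c vg +, are the parental types, so the F1 was + + px / c vg +.
The two rarest classes, c + px and + vg +, are the double crossovers. Comparing them with the parentals, only the c allele has switched, so c is the middle locus and the order is px – c – vg.
px–c: (509 + 39)/2191 = 0.2501; c–vg: (147 + 39)/2191 = 0.0849.
Expected DCO frequency = 0.2501 × 0.0849 ≈ 0.02123; observed = 39/2191 ≈ 0.01780.
Coefficient of coincidence = 0.01780/0.02123 ≈ 0.838; interference = 1 − 0.838 = 0.162.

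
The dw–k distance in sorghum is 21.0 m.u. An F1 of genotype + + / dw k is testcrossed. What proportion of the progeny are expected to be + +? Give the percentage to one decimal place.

A map distance of 21.0 m.u. corresponds to a recombination frequency of 0.210.
The F1 is + + / dw k, so + + is a parental gamete class with expected frequency (1 − r)/2 = 0.790/2 = 0.3950.
That is 0.3950 = 39.5% of the progeny.

39.5%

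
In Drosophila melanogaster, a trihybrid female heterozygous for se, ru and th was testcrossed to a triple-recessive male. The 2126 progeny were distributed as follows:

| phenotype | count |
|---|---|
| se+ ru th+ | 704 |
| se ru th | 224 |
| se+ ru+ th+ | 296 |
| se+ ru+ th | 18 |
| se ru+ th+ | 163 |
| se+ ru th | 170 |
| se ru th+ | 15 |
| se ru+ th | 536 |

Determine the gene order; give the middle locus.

se

The two most frequent reciprocal classes, se+ ru th+ and se ru+ th, are the parental types, so the F1 was se+ ru th+ / se ru+ th.
The two rarest classes, se ru th+ and se+ ru+ th, are the double crossovers. Comparing them with the parentals, only the se allele has switched, so se is the middle locus and the order is ru – se – th.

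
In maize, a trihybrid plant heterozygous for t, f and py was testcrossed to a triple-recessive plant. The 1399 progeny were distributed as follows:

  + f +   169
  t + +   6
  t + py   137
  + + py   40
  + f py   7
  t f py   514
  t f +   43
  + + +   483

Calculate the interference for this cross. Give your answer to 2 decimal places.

0.41

The two most frequent reciprocal classes, t f py and + + +, are the parental types, so the F1 was t f py / + + +.
The two rarest classes, + f py and t + +, are the double crossovers. Comparing them with the parentals, only the t allele has switched, so t is the middle locus and the order is f – t – py.
f–t: (306 + 13)/1399 = 0.2280; t–py: (83 + 13)/1399 = 0.0686.
Expected DCO frequency = 0.2280 × 0.0686 ≈ 0.01564; observed = 13/1399 ≈ 0.00929.
Coefficient of coincidence = 0.00929/0.01564 ≈ 0.59; interference = 1 − 0.59 = 0.41.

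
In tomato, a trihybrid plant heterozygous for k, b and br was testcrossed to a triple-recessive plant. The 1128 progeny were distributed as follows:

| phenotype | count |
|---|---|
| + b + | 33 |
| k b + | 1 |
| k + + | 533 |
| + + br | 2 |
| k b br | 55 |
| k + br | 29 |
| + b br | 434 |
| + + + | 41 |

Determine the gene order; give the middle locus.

b

The two most frequent reciprocal classes, + b br and k + +, are the parental types, so the F1 was + b br / k + +.
The two rarest classes, + + br and k b +, are the double crossovers. Comparing them with the parentals, only the b allele has switched, so b is the middle locus and the order is k – b – br.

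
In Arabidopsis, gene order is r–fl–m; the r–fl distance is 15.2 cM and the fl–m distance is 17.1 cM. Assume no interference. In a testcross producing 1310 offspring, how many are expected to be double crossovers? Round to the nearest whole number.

34

Map distances give recombination frequencies of 0.152 and 0.171 for the two intervals.
With no interference, expected double-crossover frequency = 0.152 × 0.171 = 0.02599.
Expected number = 0.02599 × 1310 = 34.05 ≈ 34.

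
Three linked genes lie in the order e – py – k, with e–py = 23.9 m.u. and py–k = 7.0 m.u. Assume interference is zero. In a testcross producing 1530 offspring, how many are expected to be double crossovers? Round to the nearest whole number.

26

Map distances give recombination frequencies of 0.239 and 0.070 for the two intervals.
With no interference, expected double-crossover frequency = 0.239 × 0.070 = 0.01673.
Expected number = 0.01673 × 1530 = 25.60 ≈ 26.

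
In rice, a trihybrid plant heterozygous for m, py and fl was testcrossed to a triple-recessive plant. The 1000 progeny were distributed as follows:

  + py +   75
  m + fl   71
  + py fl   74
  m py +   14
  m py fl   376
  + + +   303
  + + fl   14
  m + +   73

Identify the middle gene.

The two most frequent reciprocal classes, + + + and m py fl, are the parental types, so the F1 was + + + / m py fl.
The two rarest classes, + + fl and m py +, are the double crossovers. Comparing them with the parentals, only the fl allele has switched, so fl is the middle locus and the order is py – fl – m.

fl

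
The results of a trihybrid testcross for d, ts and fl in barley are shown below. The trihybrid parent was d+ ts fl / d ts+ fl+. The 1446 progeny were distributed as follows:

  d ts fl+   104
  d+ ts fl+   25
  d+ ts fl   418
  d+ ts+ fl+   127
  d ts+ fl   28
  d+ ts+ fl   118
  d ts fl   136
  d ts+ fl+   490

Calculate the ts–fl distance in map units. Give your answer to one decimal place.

19.0 map units

The two rarest classes, d+ ts fl+ and d ts+ fl, are the double crossovers. Comparing them with the parentals, only the fl allele has switched, so fl is the middle locus and the order is d – fl – ts.
Crossovers in the fl–ts interval produce the single-crossover classes d+ ts+ fl and d ts fl+ (118 + 104 = 222) plus the double crossovers (53).
RF(fl–ts) = (222 + 53) / 1446 = 275/1446 = 0.1902 → 19.0 map units.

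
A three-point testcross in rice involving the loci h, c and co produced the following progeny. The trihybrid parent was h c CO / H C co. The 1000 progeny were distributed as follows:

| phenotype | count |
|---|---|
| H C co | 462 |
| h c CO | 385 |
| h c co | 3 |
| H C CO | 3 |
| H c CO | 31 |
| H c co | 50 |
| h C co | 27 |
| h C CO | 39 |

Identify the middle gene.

co

The two rarest classes, h c co and H C CO, are the double crossovers. Comparing them with the parentals, only the co allele has switched, so co is the middle locus and the order is c – co – h.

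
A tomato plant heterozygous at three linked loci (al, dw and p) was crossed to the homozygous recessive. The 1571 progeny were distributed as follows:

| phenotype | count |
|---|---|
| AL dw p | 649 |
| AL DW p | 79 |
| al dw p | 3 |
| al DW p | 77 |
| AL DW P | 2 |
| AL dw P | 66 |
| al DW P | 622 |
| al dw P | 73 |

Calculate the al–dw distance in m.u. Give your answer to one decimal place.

10.0 m.u.

The two most frequent reciprocal classes, AL dw p and al DW P, are the parental types, so the F1 was AL dw p / al DW P.
The two rarest classes, al dw p and AL DW P, are the double crossovers. Comparing them with the parentals, only the al allele has switched, so al is the middle locus and the order is dw – al – p.
Crossovers in the dw–al interval produce the single-crossover classes AL DW p and al dw P (79 + 73 = 152) plus the double crossovers (5).
RF(dw–al) = (152 + 5) / 1571 = 157/1571 = 0.0999 → 10.0 m.u.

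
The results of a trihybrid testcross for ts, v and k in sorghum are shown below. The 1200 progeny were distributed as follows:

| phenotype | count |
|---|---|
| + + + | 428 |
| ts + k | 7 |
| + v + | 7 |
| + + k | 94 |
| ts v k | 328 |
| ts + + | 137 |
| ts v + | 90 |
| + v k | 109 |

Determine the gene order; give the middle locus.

v

The two most frequent reciprocal classes, ts v k and + + +, are the parental types, so the F1 was ts v k / + + +.
The two rarest classes, ts + k and + v +, are the double crossovers. Comparing them with the parentals, only the v allele has switched, so v is the middle locus and the order is k – v – ts.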